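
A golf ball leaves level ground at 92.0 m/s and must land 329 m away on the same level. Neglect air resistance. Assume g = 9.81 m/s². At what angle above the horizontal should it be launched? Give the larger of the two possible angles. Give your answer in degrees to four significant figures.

78.79°

From R = (v₀²/g) sin 2θ: sin 2θ = 9.81 × 329 / 8464.0 = 0.3813.
2θ = 22.42° or 180° − 22.42° = 157.6°, so θ = 11.21° or 78.79°.
The larger angle is 78.79°.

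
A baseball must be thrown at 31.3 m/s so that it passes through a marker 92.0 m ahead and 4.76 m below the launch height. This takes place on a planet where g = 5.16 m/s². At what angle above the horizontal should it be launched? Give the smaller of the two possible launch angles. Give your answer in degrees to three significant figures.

11.3°

Trajectory: y = x tanθ − g x² (1 + tan²θ)/(2v₀²). With x = 92.0, y = −4.76, v₀ = 31.3, g = 5.16:
22.29 tan²θ − 92.0 tanθ + (17.53) = 0.
tanθ = [92.0 ± √(92.0² − 4 × 22.29 × (17.53))] / (2 × 22.29) = (92.0 ± 83.07) / 44.58, giving tanθ = 0.2003 or 3.927.
θ = 11.32° or 75.71°; the smaller is 11.32°.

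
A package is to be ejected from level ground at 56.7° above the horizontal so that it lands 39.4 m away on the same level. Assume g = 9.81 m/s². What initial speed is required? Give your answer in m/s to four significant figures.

20.52 m/s

From R = (v₀² / g) sin 2θ: v₀ = √(gR / sin 2θ).
v₀ = √(9.81 × 39.4 / sin 113.4°) = √(386.5 / 0.9178) = √421.15 = 20.52 m/s.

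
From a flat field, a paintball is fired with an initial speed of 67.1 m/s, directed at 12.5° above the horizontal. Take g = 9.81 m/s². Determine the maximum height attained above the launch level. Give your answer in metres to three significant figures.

10.8 m

Horizontal component vₓ = 67.10 cos 12.5° = 65.51 m/s; vertical v_y0 = 67.10 sin 12.5° = 14.52 m/s.
Peak height H = v_y0² / (2g) = 210.92 / 19.62 = 10.75 m.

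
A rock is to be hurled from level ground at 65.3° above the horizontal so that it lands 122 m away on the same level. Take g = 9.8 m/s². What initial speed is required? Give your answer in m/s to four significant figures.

From R = (v₀² / g) sin 2θ: v₀ = √(gR / sin 2θ).
v₀ = √(9.80 × 122 / sin 130.6°) = √(1196 / 0.7593) = √1574.7 = 39.68 m/s.

39.68 m/s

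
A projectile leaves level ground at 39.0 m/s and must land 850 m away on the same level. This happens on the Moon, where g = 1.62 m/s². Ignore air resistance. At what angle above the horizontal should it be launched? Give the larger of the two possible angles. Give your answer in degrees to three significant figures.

R = v₀² sin 2θ / g gives sin 2θ = gR/v₀² = 1.62·850/39.0² = 0.9053.
2θ = 64.87° or 180° − 64.87° = 115.1°, so θ = 32.43° or 57.57°.
The larger angle is 57.57°.

57.6°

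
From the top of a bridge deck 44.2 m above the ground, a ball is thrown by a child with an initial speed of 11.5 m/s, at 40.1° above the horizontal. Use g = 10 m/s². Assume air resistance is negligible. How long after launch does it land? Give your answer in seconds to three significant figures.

3.80 s

Resolve: vₓ = 11.50 cos 40.1° = 8.797 m/s and v_y0 = 11.50 sin 40.1° = 7.407 m/s.
Vertical motion (up positive, ground at y = 0): 5.000 t² − (7.407) t − 44.2 = 0, so t = (7.407 + √(7.407² + 2·10.0·44.2)) / 10.0 = (7.407 + 30.64) / 10.0 = 3.805 s.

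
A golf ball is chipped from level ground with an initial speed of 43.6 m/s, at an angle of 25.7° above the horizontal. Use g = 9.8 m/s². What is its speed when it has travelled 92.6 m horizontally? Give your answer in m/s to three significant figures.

Horizontal component vₓ = 43.60 cos 25.7° = 39.29 m/s; vertical v_y0 = 43.60 sin 25.7° = 18.91 m/s.
Time to reach x = 92.6 m: t = x/vₓ = 92.6/39.29 = 2.357 s.
Vertical velocity there: v_y = v_y0 − g t = 18.91 − 9.80 × 2.357 = −4.191 m/s.
Speed: √(vₓ² + v_y²) = √(39.29² + 4.191²) = 39.51 m/s.

39.5 m/s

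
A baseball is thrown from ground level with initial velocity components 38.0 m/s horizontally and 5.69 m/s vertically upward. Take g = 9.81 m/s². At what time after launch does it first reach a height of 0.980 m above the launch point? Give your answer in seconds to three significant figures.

Require v_y0 t − ½ g t² = 0.980, i.e. 4.905 t² − 5.690 t + 0.980 = 0.
t = [5.690 ± √(5.690² − 2·9.81·0.980)] / 9.81 = (5.690 ± 3.626) / 9.81, so t = 0.2104 s or t = 0.9497 s.
The first (ascending) time is 0.2104 s.

0.210 s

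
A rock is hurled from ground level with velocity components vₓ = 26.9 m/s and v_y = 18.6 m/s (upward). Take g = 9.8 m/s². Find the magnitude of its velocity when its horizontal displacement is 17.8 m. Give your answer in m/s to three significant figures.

29.5 m/s

At x = 17.8 m, t = x/vₓ = 17.8/26.90 = 0.6617 s.
Vertical velocity there: v_y = v_y0 − g t = 18.60 − 9.80 × 0.6617 = 12.12 m/s.
Speed: √(vₓ² + v_y²) = √(26.90² + 12.12²) = 29.50 m/s.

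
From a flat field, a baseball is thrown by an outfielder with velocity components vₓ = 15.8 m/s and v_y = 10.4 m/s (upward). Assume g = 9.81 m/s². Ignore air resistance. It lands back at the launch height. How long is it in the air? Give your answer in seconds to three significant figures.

It returns to y = 0 when t = 2 v_y0 / g = 2(10.40)/9.81 = 2.120 s.

2.12 s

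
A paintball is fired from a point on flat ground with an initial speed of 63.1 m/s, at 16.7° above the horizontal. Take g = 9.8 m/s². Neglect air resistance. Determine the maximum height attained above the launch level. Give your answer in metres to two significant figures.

17 m

Components: vₓ = 63.10 cos 16.7° = 60.44 m/s, v_y0 = 63.10 sin 16.7° = 18.13 m/s.
Maximum height: H = v_y0² / (2g) = 18.13² / (2 × 9.80) = 16.77 m.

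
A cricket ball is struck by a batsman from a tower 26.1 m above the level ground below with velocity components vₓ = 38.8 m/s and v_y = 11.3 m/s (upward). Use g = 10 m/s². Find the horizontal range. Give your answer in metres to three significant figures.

143 m

The projectile lands when y = 26.1 + (11.30) t − ½·10.0·t² = 0. Positive root: t = (11.30 + √(11.30² + 2·10.0·26.1)) / 10.0 = (11.30 + 25.49) / 10.0 = 3.679 s.
Horizontal distance: R = vₓ t = 38.80 × 3.679 = 142.7 m.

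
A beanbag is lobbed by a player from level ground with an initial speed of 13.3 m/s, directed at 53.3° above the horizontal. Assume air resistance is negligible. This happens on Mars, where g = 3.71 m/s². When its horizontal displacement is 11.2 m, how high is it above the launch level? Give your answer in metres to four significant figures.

vₓ = 13.30 cos 53.3° = 7.948 m/s; v_y0 = 13.30 sin 53.3° = 10.66 m/s.
x = vₓ t ⇒ t = 11.2/7.948 = 1.409 s.
Height: y = v_y0 t − ½ g t² = 10.66 × 1.409 − 1.855 × 1.409² = 15.03 − 3.683 = 11.34 m.

11.34 m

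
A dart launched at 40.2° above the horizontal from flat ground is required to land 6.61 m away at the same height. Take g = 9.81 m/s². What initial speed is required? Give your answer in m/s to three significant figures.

On level ground R = v₀² sin 2θ / g ⇒ v₀ = √(gR / sin 2θ).
v₀ = √(9.81 × 6.61 / sin 80.40°) = √(64.84 / 0.9860) = √65.765 = 8.110 m/s.

8.11 m/s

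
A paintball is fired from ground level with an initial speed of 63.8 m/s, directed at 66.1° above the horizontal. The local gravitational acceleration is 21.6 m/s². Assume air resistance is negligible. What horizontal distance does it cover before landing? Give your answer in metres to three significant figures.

Resolve: vₓ = 63.80 cos 66.1° = 25.85 m/s and v_y0 = 63.80 sin 66.1° = 58.33 m/s.
Flight time T = 2 v_y0 / g = 5.401 s.
Horizontal distance R = vₓ T = 25.85 × 5.401 = 139.6 m.

140 m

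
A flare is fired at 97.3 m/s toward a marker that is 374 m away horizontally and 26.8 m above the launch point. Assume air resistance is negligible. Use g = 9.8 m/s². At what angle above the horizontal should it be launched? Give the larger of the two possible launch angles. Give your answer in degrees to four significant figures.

78.43°

Trajectory: y = x tanθ − g x² (1 + tan²θ)/(2v₀²). With x = 374, y = 26.8, v₀ = 97.3, g = 9.80:
72.40 tan²θ − 374 tanθ + (99.20) = 0.
tanθ = [374 ± √(374² − 4 × 72.40 × (99.20))] / (2 × 72.40) = (374 ± 333.4) / 144.8, giving tanθ = 0.2805 or 4.886.
θ = 15.67° or 78.43°; the larger is 78.43°.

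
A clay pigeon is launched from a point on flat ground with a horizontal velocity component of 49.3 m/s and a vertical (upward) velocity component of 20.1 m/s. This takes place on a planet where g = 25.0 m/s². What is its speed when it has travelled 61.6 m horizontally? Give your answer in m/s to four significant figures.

Time to reach x = 61.6 m: t = x/vₓ = 61.6/49.30 = 1.249 s.
Vertical velocity there: v_y = v_y0 − g t = 20.10 − 25.0 × 1.249 = −11.14 m/s.
Speed: √(vₓ² + v_y²) = √(49.30² + 11.14²) = 50.54 m/s.

50.54 m/s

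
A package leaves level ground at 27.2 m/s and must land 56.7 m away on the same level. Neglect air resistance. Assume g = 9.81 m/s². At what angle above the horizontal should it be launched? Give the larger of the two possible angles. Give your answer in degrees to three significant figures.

R = v₀² sin 2θ / g gives sin 2θ = gR/v₀² = 9.81·56.7/27.2² = 0.7518.
2θ = 48.75° or 180° − 48.75° = 131.3°, so θ = 24.37° or 65.63°.
The larger angle is 65.63°.

65.6°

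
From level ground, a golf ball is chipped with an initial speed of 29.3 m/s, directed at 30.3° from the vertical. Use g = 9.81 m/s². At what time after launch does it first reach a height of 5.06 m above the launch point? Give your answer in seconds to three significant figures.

Resolve: vₓ = 29.30 sin 30.3° = 14.78 m/s and v_y0 = 29.30 cos 30.3° = 25.30 m/s.
Require v_y0 t − ½ g t² = 5.06, i.e. 4.905 t² − 25.30 t + 5.06 = 0.
t = [25.30 ± √(25.30² − 2·9.81·5.06)] / 9.81 = (25.30 ± 23.25) / 9.81, so t = 0.2084 s or t = 4.949 s.
The first (ascending) time is 0.2084 s.

0.208 s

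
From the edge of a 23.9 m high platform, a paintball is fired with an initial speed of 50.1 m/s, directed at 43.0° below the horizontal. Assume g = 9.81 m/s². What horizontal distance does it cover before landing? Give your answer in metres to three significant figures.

23.5 m

vₓ = 50.10 cos 43.0° = 36.64 m/s; v_y0 = −34.17 m/s (downward).
Vertical motion (up positive, ground at y = 0): 4.905 t² − (−34.17) t − 23.9 = 0, so t = (−34.17 + √(34.17² + 2·9.81·23.9)) / 9.81 = (−34.17 + 40.45) / 9.81 = 0.6406 s.
Horizontal distance: R = vₓ t = 36.64 × 0.6406 = 23.47 m.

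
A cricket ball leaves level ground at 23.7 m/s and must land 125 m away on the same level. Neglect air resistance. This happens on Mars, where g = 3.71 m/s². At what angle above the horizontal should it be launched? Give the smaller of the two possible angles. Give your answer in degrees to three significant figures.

From R = (v₀²/g) sin 2θ: sin 2θ = 3.71 × 125 / 561.69 = 0.8256.
2θ = 55.65° or 180° − 55.65° = 124.3°, so θ = 27.83° or 62.17°.
The smaller angle is 27.83°.

27.8°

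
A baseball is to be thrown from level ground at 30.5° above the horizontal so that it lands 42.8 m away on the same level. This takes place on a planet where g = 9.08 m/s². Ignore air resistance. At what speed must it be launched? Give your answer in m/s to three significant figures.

From R = (v₀² / g) sin 2θ: v₀ = √(gR / sin 2θ).
v₀ = √(9.08 × 42.8 / sin 61.00°) = √(388.6 / 0.8746) = √444.33 = 21.08 m/s.

21.1 m/s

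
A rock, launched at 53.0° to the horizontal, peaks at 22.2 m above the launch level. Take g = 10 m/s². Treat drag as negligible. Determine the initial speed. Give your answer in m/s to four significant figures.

26.38 m/s

At the peak v_y = 0, so v_y0 = √(2gH) = √(2 × 10.0 × 22.2) = 21.07 m/s.
v_y0 = v₀ sin θ ⇒ v₀ = 21.07 / sin 53.0° = 26.38 m/s.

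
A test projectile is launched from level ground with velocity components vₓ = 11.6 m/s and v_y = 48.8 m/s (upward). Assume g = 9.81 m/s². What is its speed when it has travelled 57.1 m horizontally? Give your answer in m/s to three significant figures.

11.6 m/s

Time to reach x = 57.1 m: t = x/vₓ = 57.1/11.60 = 4.922 s.
Vertical velocity there: v_y = v_y0 − g t = 48.80 − 9.81 × 4.922 = 0.5111 m/s.
Speed: √(vₓ² + v_y²) = √(11.60² + 0.5111²) = 11.61 m/s.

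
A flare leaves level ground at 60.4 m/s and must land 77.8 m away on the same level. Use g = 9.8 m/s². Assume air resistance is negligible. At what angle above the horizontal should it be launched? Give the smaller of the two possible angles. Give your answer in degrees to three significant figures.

6.03°

R = v₀² sin 2θ / g gives sin 2θ = gR/v₀² = 9.80·77.8/60.4² = 0.2090.
2θ = 12.06° or 180° − 12.06° = 167.9°, so θ = 6.032° or 83.97°.
The smaller angle is 6.032°.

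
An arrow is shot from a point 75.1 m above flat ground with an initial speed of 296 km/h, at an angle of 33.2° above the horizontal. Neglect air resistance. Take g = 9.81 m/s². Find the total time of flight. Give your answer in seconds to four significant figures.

10.62 s

Convert: 296 km/h = 296/3.6 = 82.22 m/s.
vₓ = 82.22 cos 33.2° = 68.80 m/s; v_y0 = 82.22 sin 33.2° = 45.02 m/s.
Vertical motion (up positive, ground at y = 0): 4.905 t² − (45.02) t − 75.1 = 0, so t = (45.02 + √(45.02² + 2·9.81·75.1)) / 9.81 = (45.02 + 59.16) / 9.81 = 10.62 s.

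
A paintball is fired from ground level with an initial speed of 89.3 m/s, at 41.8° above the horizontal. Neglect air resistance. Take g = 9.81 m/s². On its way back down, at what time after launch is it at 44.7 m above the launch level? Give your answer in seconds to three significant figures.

Resolve: vₓ = 89.30 cos 41.8° = 66.57 m/s and v_y0 = 89.30 sin 41.8° = 59.52 m/s.
Height y(t) = 59.52 t − 4.905 t² = 44.7 gives 4.905 t² − 59.52 t + 44.7 = 0.
t = [59.52 ± √(59.52² − 2·9.81·44.7)] / 9.81 = (59.52 ± 51.63) / 9.81, so t = 0.8043 s or t = 11.33 s.
The descending-branch root is 11.33 s.

11.3 s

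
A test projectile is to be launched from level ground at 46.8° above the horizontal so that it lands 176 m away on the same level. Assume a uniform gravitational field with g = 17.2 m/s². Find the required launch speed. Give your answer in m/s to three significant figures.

Level-ground range: R = v₀² sin(2θ)/g, so v₀ = √(gR / sin 2θ).
v₀ = √(17.2 × 176 / sin 93.60°) = √(3027 / 0.9980) = √3033.2 = 55.07 m/s.

55.1 m/s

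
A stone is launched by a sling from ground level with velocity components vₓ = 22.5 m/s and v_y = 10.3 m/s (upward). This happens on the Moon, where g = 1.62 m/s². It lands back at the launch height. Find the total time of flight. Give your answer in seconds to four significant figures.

12.72 s

Landing at launch height ⇒ T = 2 v_y0 / g = 2 × 10.30 / 1.62 = 12.72 s.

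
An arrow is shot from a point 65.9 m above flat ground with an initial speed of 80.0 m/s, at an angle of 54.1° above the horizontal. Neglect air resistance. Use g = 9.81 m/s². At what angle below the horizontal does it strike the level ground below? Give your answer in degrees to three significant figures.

Resolve: vₓ = 80.00 cos 54.1° = 46.91 m/s and v_y0 = 80.00 sin 54.1° = 64.80 m/s.
The projectile lands when y = 65.9 + (64.80) t − ½·9.81·t² = 0. Positive root: t = (64.80 + √(64.80² + 2·9.81·65.9)) / 9.81 = (64.80 + 74.11) / 9.81 = 14.16 s.
At impact: v_y = v_y0 − g t = −74.11 m/s; vₓ = 46.91 m/s.
Angle below horizontal: arctan(|v_y|/vₓ) = arctan(74.11/46.91) = 57.67°.

57.7°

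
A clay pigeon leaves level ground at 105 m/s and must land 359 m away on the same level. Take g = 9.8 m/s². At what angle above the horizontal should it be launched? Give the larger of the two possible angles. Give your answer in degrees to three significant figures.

R = v₀² sin 2θ / g gives sin 2θ = gR/v₀² = 9.80·359/105² = 0.3191.
2θ = 18.61° or 180° − 18.61° = 161.4°, so θ = 9.305° or 80.70°.
The larger angle is 80.70°.

80.7°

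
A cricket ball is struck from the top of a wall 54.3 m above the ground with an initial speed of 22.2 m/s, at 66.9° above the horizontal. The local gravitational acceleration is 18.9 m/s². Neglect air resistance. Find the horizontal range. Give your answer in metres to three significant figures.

Resolve: vₓ = 22.20 cos 66.9° = 8.710 m/s and v_y0 = 22.20 sin 66.9° = 20.42 m/s.
With up positive and y = 0 at the ground: y(t) = 54.3 + (20.42) t − 9.450 t². Setting y = 0 and taking the positive root: t = [20.42 + √(20.42² + 2·18.9·54.3)] / 18.9 = (20.42 + 49.69) / 18.9 = 3.710 s.
Horizontal distance: R = vₓ t = 8.710 × 3.710 = 32.31 m.

32.3 m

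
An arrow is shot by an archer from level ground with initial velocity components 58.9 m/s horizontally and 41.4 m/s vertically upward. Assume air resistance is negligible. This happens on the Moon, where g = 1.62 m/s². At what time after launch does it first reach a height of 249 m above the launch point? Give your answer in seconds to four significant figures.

6.963 s

Require v_y0 t − ½ g t² = 249, i.e. 0.8100 t² − 41.40 t + 249 = 0.
t = [41.40 ± √(41.40² − 2·1.62·249)] / 1.62 = (41.40 ± 30.12) / 1.62, so t = 6.963 s or t = 44.15 s.
The first (ascending) time is 6.963 s.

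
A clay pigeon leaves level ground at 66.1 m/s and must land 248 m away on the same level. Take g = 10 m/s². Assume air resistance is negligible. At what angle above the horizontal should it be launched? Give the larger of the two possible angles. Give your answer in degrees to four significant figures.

From R = (v₀²/g) sin 2θ: sin 2θ = 10.0 × 248 / 4369.2 = 0.5676.
2θ = 34.58° or 180° − 34.58° = 145.4°, so θ = 17.29° or 72.71°.
The larger angle is 72.71°.

72.71°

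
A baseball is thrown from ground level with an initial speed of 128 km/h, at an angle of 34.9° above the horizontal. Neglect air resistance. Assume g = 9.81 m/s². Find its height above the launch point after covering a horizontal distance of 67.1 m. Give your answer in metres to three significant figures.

20.8 m

Convert: 128 km/h = 128/3.6 = 35.56 m/s.
Components: vₓ = 35.56 cos 34.9° = 29.16 m/s, v_y0 = 35.56 sin 34.9° = 20.34 m/s.
Time to reach x = 67.1 m: t = x/vₓ = 67.1/29.16 = 2.301 s.
Height: y = v_y0 t − ½ g t² = 20.34 × 2.301 − 4.905 × 2.301² = 46.81 − 25.97 = 20.84 m.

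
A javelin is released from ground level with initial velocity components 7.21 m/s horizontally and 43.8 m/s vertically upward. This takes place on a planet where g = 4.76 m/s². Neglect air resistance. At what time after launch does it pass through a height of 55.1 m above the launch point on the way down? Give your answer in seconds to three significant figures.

17.0 s

Set y = v_y0 t − ½ g t² = 55.1: 2.380 t² − 43.80 t + 55.1 = 0.
Quadratic formula: t = (43.80 ± √1393.9) / 4.76 = (43.80 ± 37.33) / 4.76 → t = 1.358 s or 17.05 s.
The descending-branch root is 17.05 s.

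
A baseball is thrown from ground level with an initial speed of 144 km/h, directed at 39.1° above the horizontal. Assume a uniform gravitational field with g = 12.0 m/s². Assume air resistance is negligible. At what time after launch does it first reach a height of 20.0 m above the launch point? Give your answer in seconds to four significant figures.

Convert: 144 km/h = 144/3.6 = 40.00 m/s.
vₓ = 40.00 cos 39.1° = 31.04 m/s; v_y0 = 40.00 sin 39.1° = 25.23 m/s.
Require v_y0 t − ½ g t² = 20.0, i.e. 6.000 t² − 25.23 t + 20.0 = 0.
Quadratic formula: t = (25.23 ± √156.40) / 12.0 = (25.23 ± 12.51) / 12.0 → t = 1.060 s or 3.144 s.
The first (ascending) time is 1.060 s.

1.060 s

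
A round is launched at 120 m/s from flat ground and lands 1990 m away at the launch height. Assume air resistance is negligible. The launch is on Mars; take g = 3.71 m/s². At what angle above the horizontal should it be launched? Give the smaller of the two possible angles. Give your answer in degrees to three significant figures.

Level-ground range R = v₀² sin(2θ)/g ⇒ sin(2θ) = gR/v₀² = 3.71 × 1990 / 120² = 0.5127.
2θ = 30.84° or 180° − 30.84° = 149.2°, so θ = 15.42° or 74.58°.
The smaller angle is 15.42°.

15.4°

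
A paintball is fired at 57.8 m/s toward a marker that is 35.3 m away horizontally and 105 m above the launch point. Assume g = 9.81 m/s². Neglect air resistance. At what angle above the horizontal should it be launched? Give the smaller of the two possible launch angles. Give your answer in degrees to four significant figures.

Trajectory: y = x tanθ − g x² (1 + tan²θ)/(2v₀²). With x = 35.3, y = 105, v₀ = 57.8, g = 9.81:
1.830 tan²θ − 35.3 tanθ + (106.8) = 0.
tanθ = [35.3 ± √(35.3² − 4 × 1.830 × (106.8))] / (2 × 1.830) = (35.3 ± 21.55) / 3.659, giving tanθ = 3.758 or 15.54.
θ = 75.10° or 86.32°; the smaller is 75.10°.

75.10°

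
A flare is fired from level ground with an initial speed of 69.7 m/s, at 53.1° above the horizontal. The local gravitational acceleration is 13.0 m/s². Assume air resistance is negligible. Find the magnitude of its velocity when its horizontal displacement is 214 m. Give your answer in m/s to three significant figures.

43.2 m/s

Resolve: vₓ = 69.70 cos 53.1° = 41.85 m/s and v_y0 = 69.70 sin 53.1° = 55.74 m/s.
Time to reach x = 214 m: t = x/vₓ = 214/41.85 = 5.114 s.
Vertical velocity there: v_y = v_y0 − g t = 55.74 − 13.0 × 5.114 = −10.74 m/s.
Speed: √(vₓ² + v_y²) = √(41.85² + 10.74²) = 43.21 m/s.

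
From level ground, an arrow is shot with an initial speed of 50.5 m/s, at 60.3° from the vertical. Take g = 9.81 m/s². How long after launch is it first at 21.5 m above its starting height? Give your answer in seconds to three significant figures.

1.09 s

Horizontal component vₓ = 50.50 sin 60.3° = 43.87 m/s; vertical v_y0 = 50.50 cos 60.3° = 25.02 m/s.
Height y(t) = 25.02 t − 4.905 t² = 21.5 gives 4.905 t² − 25.02 t + 21.5 = 0.
t = [25.02 ± √(25.02² − 2·9.81·21.5)] / 9.81 = (25.02 ± 14.29) / 9.81, so t = 1.094 s or t = 4.007 s.
The first (ascending) time is 1.094 s.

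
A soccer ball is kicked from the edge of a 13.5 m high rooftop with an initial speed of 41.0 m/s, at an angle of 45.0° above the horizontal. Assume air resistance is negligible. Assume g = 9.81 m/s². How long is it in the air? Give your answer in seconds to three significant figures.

6.34 s

Components: vₓ = 41.00 cos 45.0° = 28.99 m/s, v_y0 = 41.00 sin 45.0° = 28.99 m/s.
Vertical motion (up positive, ground at y = 0): 4.905 t² − (28.99) t − 13.5 = 0, so t = (28.99 + √(28.99² + 2·9.81·13.5)) / 9.81 = (28.99 + 33.25) / 9.81 = 6.344 s.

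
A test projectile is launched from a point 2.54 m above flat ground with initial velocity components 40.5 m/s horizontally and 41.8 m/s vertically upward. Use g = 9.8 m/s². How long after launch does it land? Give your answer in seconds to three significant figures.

8.59 s

Vertical motion (up positive, ground at y = 0): 4.900 t² − (41.80) t − 2.54 = 0, so t = (41.80 + √(41.80² + 2·9.80·2.54)) / 9.80 = (41.80 + 42.39) / 9.80 = 8.591 s.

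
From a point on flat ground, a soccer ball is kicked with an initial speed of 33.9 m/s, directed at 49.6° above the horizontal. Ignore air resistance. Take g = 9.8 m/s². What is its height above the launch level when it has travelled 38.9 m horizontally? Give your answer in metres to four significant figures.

Components: vₓ = 33.90 cos 49.6° = 21.97 m/s, v_y0 = 33.90 sin 49.6° = 25.82 m/s.
Time to reach x = 38.9 m: t = x/vₓ = 38.9/21.97 = 1.770 s.
Height: y = v_y0 t − ½ g t² = 25.82 × 1.770 − 4.900 × 1.770² = 45.71 − 15.36 = 30.35 m.

30.35 m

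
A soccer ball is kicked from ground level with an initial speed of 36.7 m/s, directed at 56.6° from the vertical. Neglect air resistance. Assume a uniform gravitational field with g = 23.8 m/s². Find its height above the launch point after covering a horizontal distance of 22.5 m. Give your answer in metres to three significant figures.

8.42 m

Resolve: vₓ = 36.70 sin 56.6° = 30.64 m/s and v_y0 = 36.70 cos 56.6° = 20.20 m/s.
Time to reach x = 22.5 m: t = x/vₓ = 22.5/30.64 = 0.7344 s.
Height: y = v_y0 t − ½ g t² = 20.20 × 0.7344 − 11.90 × 0.7344² = 14.84 − 6.417 = 8.419 m.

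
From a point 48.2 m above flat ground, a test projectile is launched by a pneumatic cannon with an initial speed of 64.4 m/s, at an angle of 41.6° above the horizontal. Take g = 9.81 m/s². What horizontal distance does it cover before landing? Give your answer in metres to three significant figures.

Resolve: vₓ = 64.40 cos 41.6° = 48.16 m/s and v_y0 = 64.40 sin 41.6° = 42.76 m/s.
With up positive and y = 0 at the ground: y(t) = 48.2 + (42.76) t − 4.905 t². Setting y = 0 and taking the positive root: t = [42.76 + √(42.76² + 2·9.81·48.2)] / 9.81 = (42.76 + 52.67) / 9.81 = 9.727 s.
Horizontal distance: R = vₓ t = 48.16 × 9.727 = 468.4 m.

468 m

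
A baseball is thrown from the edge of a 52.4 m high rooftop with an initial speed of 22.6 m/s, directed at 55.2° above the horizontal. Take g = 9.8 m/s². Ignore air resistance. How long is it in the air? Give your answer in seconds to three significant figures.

Resolve: vₓ = 22.60 cos 55.2° = 12.90 m/s and v_y0 = 22.60 sin 55.2° = 18.56 m/s.
With up positive and y = 0 at the ground: y(t) = 52.4 + (18.56) t − 4.900 t². Setting y = 0 and taking the positive root: t = [18.56 + √(18.56² + 2·9.80·52.4)] / 9.80 = (18.56 + 37.03) / 9.80 = 5.673 s.

5.67 s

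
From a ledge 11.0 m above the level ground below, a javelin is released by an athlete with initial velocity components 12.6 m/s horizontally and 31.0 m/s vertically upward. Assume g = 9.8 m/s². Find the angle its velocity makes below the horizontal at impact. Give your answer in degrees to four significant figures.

69.83°

Vertical motion (up positive, ground at y = 0): 4.900 t² − (31.00) t − 11.0 = 0, so t = (31.00 + √(31.00² + 2·9.80·11.0)) / 9.80 = (31.00 + 34.30) / 9.80 = 6.663 s.
At impact: v_y = v_y0 − g t = −34.30 m/s; vₓ = 12.60 m/s.
Angle below horizontal: arctan(|v_y|/vₓ) = arctan(34.30/12.60) = 69.83°.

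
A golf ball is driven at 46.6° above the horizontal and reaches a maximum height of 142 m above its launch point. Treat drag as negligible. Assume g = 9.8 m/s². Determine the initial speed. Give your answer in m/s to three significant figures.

At the peak v_y = 0, so v_y0 = √(2gH) = √(2 × 9.80 × 142) = 52.76 m/s.
v_y0 = v₀ sin θ ⇒ v₀ = 52.76 / sin 46.6° = 72.61 m/s.

72.6 m/s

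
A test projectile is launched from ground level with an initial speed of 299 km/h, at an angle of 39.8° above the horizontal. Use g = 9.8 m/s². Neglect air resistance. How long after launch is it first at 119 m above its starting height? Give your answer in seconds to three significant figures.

3.16 s

Convert: 299 km/h = 299/3.6 = 83.06 m/s.
Resolve: vₓ = 83.06 cos 39.8° = 63.81 m/s and v_y0 = 83.06 sin 39.8° = 53.16 m/s.
Require v_y0 t − ½ g t² = 119, i.e. 4.900 t² − 53.16 t + 119 = 0.
Quadratic formula: t = (53.16 ± √494.08) / 9.80 = (53.16 ± 22.23) / 9.80 → t = 3.157 s or 7.693 s.
The first (ascending) time is 3.157 s.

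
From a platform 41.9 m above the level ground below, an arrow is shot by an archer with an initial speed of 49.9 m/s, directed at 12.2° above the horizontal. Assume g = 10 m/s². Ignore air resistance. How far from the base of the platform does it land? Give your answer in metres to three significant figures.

202 m

Resolve: vₓ = 49.90 cos 12.2° = 48.77 m/s and v_y0 = 49.90 sin 12.2° = 10.55 m/s.
With up positive and y = 0 at the ground: y(t) = 41.9 + (10.55) t − 5.000 t². Setting y = 0 and taking the positive root: t = [10.55 + √(10.55² + 2·10.0·41.9)] / 10.0 = (10.55 + 30.81) / 10.0 = 4.135 s.
Horizontal distance: R = vₓ t = 48.77 × 4.135 = 201.7 m.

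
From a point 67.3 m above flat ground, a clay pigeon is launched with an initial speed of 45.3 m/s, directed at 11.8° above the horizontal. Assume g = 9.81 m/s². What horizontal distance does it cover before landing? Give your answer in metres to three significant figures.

Horizontal component vₓ = 45.30 cos 11.8° = 44.34 m/s; vertical v_y0 = 45.30 sin 11.8° = 9.264 m/s.
The projectile lands when y = 67.3 + (9.264) t − ½·9.81·t² = 0. Positive root: t = (9.264 + √(9.264² + 2·9.81·67.3)) / 9.81 = (9.264 + 37.50) / 9.81 = 4.767 s.
Horizontal distance: R = vₓ t = 44.34 × 4.767 = 211.4 m.

211 m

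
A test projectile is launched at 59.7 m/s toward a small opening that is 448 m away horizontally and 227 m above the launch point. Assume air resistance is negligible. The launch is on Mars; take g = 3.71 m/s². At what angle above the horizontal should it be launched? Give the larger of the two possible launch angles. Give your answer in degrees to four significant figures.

Trajectory: y = x tanθ − g x² (1 + tan²θ)/(2v₀²). With x = 448, y = 227, v₀ = 59.7, g = 3.71:
104.5 tan²θ − 448 tanθ + (331.5) = 0.
tanθ = [448 ± √(448² − 4 × 104.5 × (331.5))] / (2 × 104.5) = (448 ± 249.4) / 208.9, giving tanθ = 0.9505 or 3.338.
θ = 43.55° or 73.32°; the larger is 73.32°.

73.32°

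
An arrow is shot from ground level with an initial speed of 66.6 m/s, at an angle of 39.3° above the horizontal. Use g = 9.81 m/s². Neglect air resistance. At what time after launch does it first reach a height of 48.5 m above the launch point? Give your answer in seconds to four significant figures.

1.367 s

vₓ = 66.60 cos 39.3° = 51.54 m/s; v_y0 = 66.60 sin 39.3° = 42.18 m/s.
Set y = v_y0 t − ½ g t² = 48.5: 4.905 t² − 42.18 t + 48.5 = 0.
t = [42.18 ± √(42.18² − 2·9.81·48.5)] / 9.81 = (42.18 ± 28.77) / 9.81, so t = 1.367 s or t = 7.233 s.
The first (ascending) time is 1.367 s.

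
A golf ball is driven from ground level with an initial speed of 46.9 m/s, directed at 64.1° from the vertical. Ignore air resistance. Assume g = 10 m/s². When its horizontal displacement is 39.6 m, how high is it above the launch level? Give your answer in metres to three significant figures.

Horizontal component vₓ = 46.90 sin 64.1° = 42.19 m/s; vertical v_y0 = 46.90 cos 64.1° = 20.49 m/s.
x = vₓ t ⇒ t = 39.6/42.19 = 0.9386 s.
Height: y = v_y0 t − ½ g t² = 20.49 × 0.9386 − 5.000 × 0.9386² = 19.23 − 4.405 = 14.82 m.

14.8 m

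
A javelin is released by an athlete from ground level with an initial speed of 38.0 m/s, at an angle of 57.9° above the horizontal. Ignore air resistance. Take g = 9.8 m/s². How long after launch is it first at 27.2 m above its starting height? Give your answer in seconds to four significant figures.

0.9960 s

vₓ = 38.00 cos 57.9° = 20.19 m/s; v_y0 = 38.00 sin 57.9° = 32.19 m/s.
Height y(t) = 32.19 t − 4.900 t² = 27.2 gives 4.900 t² − 32.19 t + 27.2 = 0.
t = [32.19 ± √(32.19² − 2·9.80·27.2)] / 9.80 = (32.19 ± 22.43) / 9.80, so t = 0.9960 s or t = 5.574 s.
The first (ascending) time is 0.9960 s.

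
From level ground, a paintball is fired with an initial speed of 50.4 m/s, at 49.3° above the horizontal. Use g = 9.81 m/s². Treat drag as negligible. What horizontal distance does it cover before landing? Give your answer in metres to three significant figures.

Resolve: vₓ = 50.40 cos 49.3° = 32.87 m/s and v_y0 = 50.40 sin 49.3° = 38.21 m/s.
Time aloft: T = 2 v_y0 / g = 2 × 38.21 / 9.81 = 7.790 s.
Range: R = vₓ T = 32.87 × 7.790 = 256.0 m.

256 m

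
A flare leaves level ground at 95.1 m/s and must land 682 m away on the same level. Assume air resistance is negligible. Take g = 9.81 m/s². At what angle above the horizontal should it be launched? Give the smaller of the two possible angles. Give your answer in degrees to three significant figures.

23.9°

From R = (v₀²/g) sin 2θ: sin 2θ = 9.81 × 682 / 9044.0 = 0.7398.
2θ = 47.71° or 180° − 47.71° = 132.3°, so θ = 23.86° or 66.14°.
The smaller angle is 23.86°.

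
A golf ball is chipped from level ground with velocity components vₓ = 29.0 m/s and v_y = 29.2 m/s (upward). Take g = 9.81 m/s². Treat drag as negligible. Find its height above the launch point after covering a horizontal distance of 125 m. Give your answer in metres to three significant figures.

34.7 m

x = vₓ t ⇒ t = 125/29.00 = 4.310 s.
Height: y = v_y0 t − ½ g t² = 29.20 × 4.310 − 4.905 × 4.310² = 125.9 − 91.13 = 34.73 m.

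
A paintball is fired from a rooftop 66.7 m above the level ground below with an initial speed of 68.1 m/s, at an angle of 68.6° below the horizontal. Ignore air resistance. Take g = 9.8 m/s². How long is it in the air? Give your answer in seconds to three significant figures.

Horizontal component vₓ = 68.10 cos 68.6° = 24.85 m/s; vertical v_y0 = −63.40 m/s (downward).
With up positive and y = 0 at the ground: y(t) = 66.7 + (−63.40) t − 4.900 t². Setting y = 0 and taking the positive root: t = [−63.40 + √(63.40² + 2·9.80·66.7)] / 9.80 = (−63.40 + 72.99) / 9.80 = 0.9780 s.

0.978 s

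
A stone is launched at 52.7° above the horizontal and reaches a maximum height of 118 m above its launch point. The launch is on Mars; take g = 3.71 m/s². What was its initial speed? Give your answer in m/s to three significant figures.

At the peak v_y = 0, so v_y0 = √(2gH) = √(2 × 3.71 × 118) = 29.59 m/s.
v_y0 = v₀ sin θ ⇒ v₀ = 29.59 / sin 52.7° = 37.20 m/s.

37.2 m/s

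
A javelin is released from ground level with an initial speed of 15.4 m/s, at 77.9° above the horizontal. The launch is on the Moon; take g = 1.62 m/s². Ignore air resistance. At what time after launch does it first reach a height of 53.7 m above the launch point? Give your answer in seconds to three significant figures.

Resolve: vₓ = 15.40 cos 77.9° = 3.228 m/s and v_y0 = 15.40 sin 77.9° = 15.06 m/s.
Set y = v_y0 t − ½ g t² = 53.7: 0.8100 t² − 15.06 t + 53.7 = 0.
t = [15.06 ± √(15.06² − 2·1.62·53.7)] / 1.62 = (15.06 ± 7.263) / 1.62, so t = 4.812 s or t = 13.78 s.
The first (ascending) time is 4.812 s.

4.81 s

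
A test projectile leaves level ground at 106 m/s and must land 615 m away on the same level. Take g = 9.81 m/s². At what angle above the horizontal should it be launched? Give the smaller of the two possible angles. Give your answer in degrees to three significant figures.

Level-ground range R = v₀² sin(2θ)/g ⇒ sin(2θ) = gR/v₀² = 9.81 × 615 / 106² = 0.5369.
2θ = 32.48° or 180° − 32.48° = 147.5°, so θ = 16.24° or 73.76°.
The smaller angle is 16.24°.

16.2°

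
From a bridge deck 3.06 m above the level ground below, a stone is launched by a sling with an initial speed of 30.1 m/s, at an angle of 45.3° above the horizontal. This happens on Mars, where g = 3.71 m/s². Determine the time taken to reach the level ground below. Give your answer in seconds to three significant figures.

Components: vₓ = 30.10 cos 45.3° = 21.17 m/s, v_y0 = 30.10 sin 45.3° = 21.40 m/s.
Vertical motion (up positive, ground at y = 0): 1.855 t² − (21.40) t − 3.06 = 0, so t = (21.40 + √(21.40² + 2·3.71·3.06)) / 3.71 = (21.40 + 21.92) / 3.71 = 11.68 s.

11.7 s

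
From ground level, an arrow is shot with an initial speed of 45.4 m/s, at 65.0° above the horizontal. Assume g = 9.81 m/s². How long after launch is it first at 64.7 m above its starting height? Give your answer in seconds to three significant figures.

vₓ = 45.40 cos 65.0° = 19.19 m/s; v_y0 = 45.40 sin 65.0° = 41.15 m/s.
Require v_y0 t − ½ g t² = 64.7, i.e. 4.905 t² − 41.15 t + 64.7 = 0.
t = [41.15 ± √(41.15² − 2·9.81·64.7)] / 9.81 = (41.15 ± 20.58) / 9.81, so t = 2.096 s or t = 6.292 s.
The first (ascending) time is 2.096 s.

2.10 s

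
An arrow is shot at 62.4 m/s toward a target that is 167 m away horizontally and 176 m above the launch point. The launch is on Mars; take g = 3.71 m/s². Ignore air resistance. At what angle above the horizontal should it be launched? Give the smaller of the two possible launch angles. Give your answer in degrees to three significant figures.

51.6°

Trajectory: y = x tanθ − g x² (1 + tan²θ)/(2v₀²). With x = 167, y = 176, v₀ = 62.4, g = 3.71:
13.29 tan²θ − 167 tanθ + (189.3) = 0.
tanθ = [167 ± √(167² − 4 × 13.29 × (189.3))] / (2 × 13.29) = (167 ± 133.5) / 26.57, giving tanθ = 1.260 or 11.31.
θ = 51.56° or 84.95°; the smaller is 51.56°.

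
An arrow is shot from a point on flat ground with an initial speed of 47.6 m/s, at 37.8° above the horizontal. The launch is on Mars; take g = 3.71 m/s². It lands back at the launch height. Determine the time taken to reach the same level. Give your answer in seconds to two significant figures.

Components: vₓ = 47.60 cos 37.8° = 37.61 m/s, v_y0 = 47.60 sin 37.8° = 29.17 m/s.
Time of flight on level ground: T = 2 v_y0 / g = 2 × 29.17 / 3.71 = 15.73 s.

16 s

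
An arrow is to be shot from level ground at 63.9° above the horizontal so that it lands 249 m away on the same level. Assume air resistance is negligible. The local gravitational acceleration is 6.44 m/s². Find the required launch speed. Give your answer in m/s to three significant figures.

On level ground R = v₀² sin 2θ / g ⇒ v₀ = √(gR / sin 2θ).
v₀ = √(6.44 × 249 / sin 127.8°) = √(1604 / 0.7902) = √2029.4 = 45.05 m/s.

45.0 m/s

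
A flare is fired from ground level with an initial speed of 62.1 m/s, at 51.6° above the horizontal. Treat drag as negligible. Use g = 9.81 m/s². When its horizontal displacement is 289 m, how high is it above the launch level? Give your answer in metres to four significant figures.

89.29 m

Resolve: vₓ = 62.10 cos 51.6° = 38.57 m/s and v_y0 = 62.10 sin 51.6° = 48.67 m/s.
x = vₓ t ⇒ t = 289/38.57 = 7.492 s.
Height: y = v_y0 t − ½ g t² = 48.67 × 7.492 − 4.905 × 7.492² = 364.6 − 275.3 = 89.29 m.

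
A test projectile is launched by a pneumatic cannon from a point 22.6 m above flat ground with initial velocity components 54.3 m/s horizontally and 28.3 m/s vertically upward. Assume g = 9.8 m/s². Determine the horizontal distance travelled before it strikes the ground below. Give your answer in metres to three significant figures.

The projectile lands when y = 22.6 + (28.30) t − ½·9.80·t² = 0. Positive root: t = (28.30 + √(28.30² + 2·9.80·22.6)) / 9.80 = (28.30 + 35.27) / 9.80 = 6.487 s.
Horizontal distance: R = vₓ t = 54.30 × 6.487 = 352.2 m.

352 m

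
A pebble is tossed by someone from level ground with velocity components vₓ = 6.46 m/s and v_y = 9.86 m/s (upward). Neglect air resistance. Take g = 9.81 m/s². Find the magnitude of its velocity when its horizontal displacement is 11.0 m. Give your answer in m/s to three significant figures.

At x = 11.0 m, t = x/vₓ = 11.0/6.460 = 1.703 s.
Vertical velocity there: v_y = v_y0 − g t = 9.860 − 9.81 × 1.703 = −6.844 m/s.
Speed: √(vₓ² + v_y²) = √(6.460² + 6.844²) = 9.412 m/s.

9.41 m/s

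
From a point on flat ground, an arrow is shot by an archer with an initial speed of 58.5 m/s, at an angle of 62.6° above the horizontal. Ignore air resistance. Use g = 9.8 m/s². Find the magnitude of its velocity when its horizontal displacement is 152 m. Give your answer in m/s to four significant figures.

27.13 m/s

Resolve: vₓ = 58.50 cos 62.6° = 26.92 m/s and v_y0 = 58.50 sin 62.6° = 51.94 m/s.
x = vₓ t ⇒ t = 152/26.92 = 5.646 s.
Vertical velocity there: v_y = v_y0 − g t = 51.94 − 9.80 × 5.646 = −3.394 m/s.
Speed: √(vₓ² + v_y²) = √(26.92² + 3.394²) = 27.13 m/s.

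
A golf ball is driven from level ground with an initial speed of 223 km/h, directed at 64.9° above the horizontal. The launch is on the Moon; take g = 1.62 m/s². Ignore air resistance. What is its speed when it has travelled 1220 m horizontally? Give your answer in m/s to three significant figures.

32.5 m/s

Convert: 223 km/h = 223/3.6 = 61.94 m/s.
vₓ = 61.94 cos 64.9° = 26.28 m/s; v_y0 = 61.94 sin 64.9° = 56.09 m/s.
At x = 1220 m, t = x/vₓ = 1220/26.28 = 46.43 s.
Vertical velocity there: v_y = v_y0 − g t = 56.09 − 1.62 × 46.43 = −19.12 m/s.
Speed: √(vₓ² + v_y²) = √(26.28² + 19.12²) = 32.50 m/s.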